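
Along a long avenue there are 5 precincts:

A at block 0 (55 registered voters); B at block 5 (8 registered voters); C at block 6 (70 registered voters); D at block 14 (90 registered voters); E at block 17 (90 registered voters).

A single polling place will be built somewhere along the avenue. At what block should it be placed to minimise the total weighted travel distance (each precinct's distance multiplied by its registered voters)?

x = 14

For a sum of weighted absolute distances on a line, the optimum is the weighted median (not the mean). Total weight W = 313; half-weight = 156.5.
Sort by position and accumulate weight:
  block 0 (A, w=55) → cum 55
  block 5 (B, w=8) → cum 63
  block 6 (C, w=70) → cum 133
  block 14 (D, w=90) → cum 223  ≥ 156.5 → median here
  block 17 (E, w=90) → cum 313
Optimal location: block 14.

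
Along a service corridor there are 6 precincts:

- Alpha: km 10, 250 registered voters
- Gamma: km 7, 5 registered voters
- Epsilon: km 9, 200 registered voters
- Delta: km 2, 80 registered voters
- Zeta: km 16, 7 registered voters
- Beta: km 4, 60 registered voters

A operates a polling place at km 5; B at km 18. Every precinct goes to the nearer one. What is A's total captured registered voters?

595

The indifferent point is the midpoint (5+18)/2 = 11.5; precincts left of it (closer to A at 5) go to A, those right go to B.
  Delta at 2 (w=80) → A
  Beta at 4 (w=60) → A
  Gamma at 7 (w=5) → A
  Epsilon at 9 (w=200) → A
  Alpha at 10 (w=250) → A
  Zeta at 16 (w=7) → B
A captures 595; B captures 7.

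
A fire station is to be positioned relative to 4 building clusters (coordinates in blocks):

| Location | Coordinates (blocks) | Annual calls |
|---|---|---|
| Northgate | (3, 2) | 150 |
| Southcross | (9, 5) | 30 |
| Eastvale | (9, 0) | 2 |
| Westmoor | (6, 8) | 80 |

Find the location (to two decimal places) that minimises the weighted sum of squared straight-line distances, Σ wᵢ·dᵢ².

(4.65, 4.16)

The minimiser of Σwᵢ‖p−pᵢ‖² is the weighted centroid p* = (Σwᵢpᵢ)/(Σwᵢ).
Σwᵢ = 262.
Σwᵢxᵢ = 150·3 + 30·9 + 2·9 + 80·6 = 1218.
Σwᵢyᵢ = 150·2 + 30·5 + 2·0 + 80·8 = 1090.
x* = 1218/262 = 4.65, y* = 1090/262 = 4.16.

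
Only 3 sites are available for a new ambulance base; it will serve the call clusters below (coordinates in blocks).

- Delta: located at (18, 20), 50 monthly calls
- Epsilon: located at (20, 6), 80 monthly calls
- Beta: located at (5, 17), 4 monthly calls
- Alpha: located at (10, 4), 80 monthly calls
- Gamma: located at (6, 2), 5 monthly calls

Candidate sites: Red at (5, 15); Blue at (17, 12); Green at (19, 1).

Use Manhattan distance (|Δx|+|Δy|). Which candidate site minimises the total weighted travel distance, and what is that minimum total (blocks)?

Total weighted distance at each candidate:
  Red (5, 15): total = 4178
  Blue (17, 12): total = 2543
  Green (19, 1): total = 2630
Minimum is at Blue with total 2543 blocks.

Blue, total 2543 blocks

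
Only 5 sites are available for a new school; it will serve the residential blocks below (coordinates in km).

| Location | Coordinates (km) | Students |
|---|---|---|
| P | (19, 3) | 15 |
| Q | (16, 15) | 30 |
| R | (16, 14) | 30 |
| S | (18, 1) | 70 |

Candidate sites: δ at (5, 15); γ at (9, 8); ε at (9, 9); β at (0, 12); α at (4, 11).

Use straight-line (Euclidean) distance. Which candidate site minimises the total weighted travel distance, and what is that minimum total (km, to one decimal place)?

Total weighted distance at each candidate:
  δ (5, 15): total = 2275.3
  γ (9, 8): total = 1539.4
  ε (9, 9): total = 1552.5
  β (0, 12): total = 2764.1
  α (4, 11): total = 2209.9
Minimum is at γ with total 1539.4 km.

γ, total 1539.4 km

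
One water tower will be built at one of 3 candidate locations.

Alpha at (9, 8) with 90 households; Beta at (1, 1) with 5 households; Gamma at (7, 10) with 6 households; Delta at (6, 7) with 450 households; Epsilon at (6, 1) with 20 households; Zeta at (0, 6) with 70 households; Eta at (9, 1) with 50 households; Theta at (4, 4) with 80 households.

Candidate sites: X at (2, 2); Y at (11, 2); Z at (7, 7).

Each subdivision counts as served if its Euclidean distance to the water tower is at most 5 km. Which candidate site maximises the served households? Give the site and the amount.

Z, covering 626

Coverage radius r = 5 km; a point is covered iff (Δx)²+(Δy)² ≤ 5² = 25.
  X (2, 2): covers {Beta, Epsilon, Zeta, Theta} → 175
  Y (11, 2): covers {Eta} → 50
  Z (7, 7): covers {Alpha, Gamma, Delta, Theta} → 626
Maximum coverage at Z: 626 households.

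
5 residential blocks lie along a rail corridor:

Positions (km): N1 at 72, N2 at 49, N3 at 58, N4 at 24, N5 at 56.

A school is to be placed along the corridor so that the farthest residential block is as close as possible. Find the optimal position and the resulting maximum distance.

The 1-center on a line is the midpoint of the two extreme points: leftmost at 24, rightmost at 72.
Optimal location = (24 + 72)/2 = 48; maximum distance = (72 − 24)/2 = 24.

location 48, max distance 24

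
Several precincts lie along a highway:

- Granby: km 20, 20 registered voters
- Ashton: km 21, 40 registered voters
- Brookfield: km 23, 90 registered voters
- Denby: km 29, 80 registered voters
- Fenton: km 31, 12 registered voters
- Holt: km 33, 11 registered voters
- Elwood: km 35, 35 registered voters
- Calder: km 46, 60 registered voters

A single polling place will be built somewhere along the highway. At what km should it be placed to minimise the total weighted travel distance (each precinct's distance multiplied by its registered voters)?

x = 29

For a sum of weighted absolute distances on a line, the optimum is the weighted median (not the mean). Total weight W = 348; half-weight = 174.
Sort by position and accumulate weight:
  km 20 (Granby, w=20) → cum 20
  km 21 (Ashton, w=40) → cum 60
  km 23 (Brookfield, w=90) → cum 150
  km 29 (Denby, w=80) → cum 230  ≥ 174 → median here
  km 31 (Fenton, w=12) → cum 242
  km 33 (Holt, w=11) → cum 253
  km 35 (Elwood, w=35) → cum 288
  km 46 (Calder, w=60) → cum 348
Optimal location: km 29.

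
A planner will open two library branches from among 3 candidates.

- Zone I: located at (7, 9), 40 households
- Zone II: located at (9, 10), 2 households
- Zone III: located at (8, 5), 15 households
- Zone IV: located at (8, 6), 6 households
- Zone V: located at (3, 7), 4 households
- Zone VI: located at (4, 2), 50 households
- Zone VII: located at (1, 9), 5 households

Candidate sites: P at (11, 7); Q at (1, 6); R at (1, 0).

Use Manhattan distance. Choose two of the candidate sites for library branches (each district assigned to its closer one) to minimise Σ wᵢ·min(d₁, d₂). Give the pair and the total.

Evaluate every pair (each demand assigned to the nearer of the two):
  {P, R}: total = 676
  {P, Q}: total = 726
  {Q, R}: total = 823
Best pair: {P, R} with total 676.

{P, R}, total 676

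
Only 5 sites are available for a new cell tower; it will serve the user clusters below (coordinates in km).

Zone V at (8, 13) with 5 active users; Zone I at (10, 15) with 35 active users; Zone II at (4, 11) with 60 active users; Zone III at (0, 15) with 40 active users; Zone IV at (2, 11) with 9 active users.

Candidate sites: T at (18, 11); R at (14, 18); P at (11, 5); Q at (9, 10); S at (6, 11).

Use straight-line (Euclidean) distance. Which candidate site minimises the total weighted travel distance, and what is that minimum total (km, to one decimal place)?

Total weighted distance at each candidate:
  T (18, 11): total = 2085.6
  R (14, 18): total = 1644.2
  P (11, 5): total = 1639.6
  Q (9, 10): total = 975.7
  S (6, 11): total = 656.6
Minimum is at S with total 656.6 km.

S, total 656.6 km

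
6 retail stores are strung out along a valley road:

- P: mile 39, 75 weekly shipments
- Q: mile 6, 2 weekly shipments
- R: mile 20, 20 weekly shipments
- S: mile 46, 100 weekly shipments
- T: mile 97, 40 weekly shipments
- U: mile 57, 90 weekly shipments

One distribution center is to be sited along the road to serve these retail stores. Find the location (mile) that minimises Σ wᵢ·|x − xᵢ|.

x = 46

For a sum of weighted absolute distances on a line, the optimum is the weighted median (not the mean). Total weight W = 327; half-weight = 163.5.
Sort by position and accumulate weight:
  mile 6 (Q, w=2) → cum 2
  mile 20 (R, w=20) → cum 22
  mile 39 (P, w=75) → cum 97
  mile 46 (S, w=100) → cum 197  ≥ 163.5 → median here
  mile 57 (U, w=90) → cum 287
  mile 97 (T, w=40) → cum 327
Optimal location: mile 46.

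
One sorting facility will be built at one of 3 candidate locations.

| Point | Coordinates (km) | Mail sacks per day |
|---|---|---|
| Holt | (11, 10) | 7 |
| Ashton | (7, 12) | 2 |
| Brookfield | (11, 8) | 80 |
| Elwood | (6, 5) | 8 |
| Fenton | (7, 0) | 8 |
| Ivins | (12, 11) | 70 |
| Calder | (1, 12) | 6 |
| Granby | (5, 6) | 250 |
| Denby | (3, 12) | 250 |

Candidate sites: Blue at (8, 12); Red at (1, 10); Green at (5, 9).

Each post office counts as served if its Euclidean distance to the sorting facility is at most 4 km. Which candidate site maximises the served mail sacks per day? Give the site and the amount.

Coverage radius r = 4 km; a point is covered iff (Δx)²+(Δy)² ≤ 4² = 16.
  Blue (8, 12): covers {Holt, Ashton} → 9
  Red (1, 10): covers {Calder, Denby} → 256
  Green (5, 9): covers {Ashton, Granby, Denby} → 502
Maximum coverage at Green: 502 mail sacks per day.

Green, covering 502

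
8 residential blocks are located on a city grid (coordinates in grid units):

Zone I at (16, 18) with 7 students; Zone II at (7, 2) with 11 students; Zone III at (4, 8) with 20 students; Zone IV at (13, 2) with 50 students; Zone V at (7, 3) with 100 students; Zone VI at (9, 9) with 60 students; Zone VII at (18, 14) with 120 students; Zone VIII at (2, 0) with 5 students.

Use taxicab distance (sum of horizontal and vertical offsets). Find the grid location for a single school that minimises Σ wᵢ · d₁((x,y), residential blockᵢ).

(9, 9)

Manhattan distance separates: Σwᵢ(|x−xᵢ|+|y−yᵢ|) = Σwᵢ|x−xᵢ| + Σwᵢ|y−yᵢ|, so x and y are optimised independently as 1-D weighted medians.
Total weight W = 373; half = 186.5.
x-coordinate, sorted with cumulative weight:
  x=2 (Zone VIII, w=5) cum 5
  x=4 (Zone III, w=20) cum 25
  x=7 (Zone II, w=11) cum 36
  x=7 (Zone V, w=100) cum 136
  x=9 (Zone VI, w=60) cum 196  ← median
  x=13 (Zone IV, w=50) cum 246
  x=16 (Zone I, w=7) cum 253
  x=18 (Zone VII, w=120) cum 373
⇒ x* = 9
y-coordinate, sorted with cumulative weight:
  y=0 (Zone VIII, w=5) cum 5
  y=2 (Zone II, w=11) cum 16
  y=2 (Zone IV, w=50) cum 66
  y=3 (Zone V, w=100) cum 166
  y=8 (Zone III, w=20) cum 186
  y=9 (Zone VI, w=60) cum 246  ← median
  y=14 (Zone VII, w=120) cum 366
  y=18 (Zone I, w=7) cum 373
⇒ y* = 9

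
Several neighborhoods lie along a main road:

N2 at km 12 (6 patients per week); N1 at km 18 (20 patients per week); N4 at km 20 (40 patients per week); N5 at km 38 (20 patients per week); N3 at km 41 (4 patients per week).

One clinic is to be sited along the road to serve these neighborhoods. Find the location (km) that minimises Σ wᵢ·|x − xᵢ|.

x = 20

For a sum of weighted absolute distances on a line, the optimum is the weighted median (not the mean). Total weight W = 90; half-weight = 45.
Sort by position and accumulate weight:
  km 12 (N2, w=6) → cum 6
  km 18 (N1, w=20) → cum 26
  km 20 (N4, w=40) → cum 66  ≥ 45 → median here
  km 38 (N5, w=20) → cum 86
  km 41 (N3, w=4) → cum 90
Optimal location: km 20.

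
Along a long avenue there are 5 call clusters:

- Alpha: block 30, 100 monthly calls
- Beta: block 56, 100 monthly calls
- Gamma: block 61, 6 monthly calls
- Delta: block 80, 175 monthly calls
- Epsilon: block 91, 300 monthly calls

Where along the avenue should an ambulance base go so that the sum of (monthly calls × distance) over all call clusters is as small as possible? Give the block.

x = 80

For a sum of weighted absolute distances on a line, the optimum is the weighted median (not the mean). Total weight W = 681; half-weight = 340.5.
Sort by position and accumulate weight:
  block 30 (Alpha, w=100) → cum 100
  block 56 (Beta, w=100) → cum 200
  block 61 (Gamma, w=6) → cum 206
  block 80 (Delta, w=175) → cum 381  ≥ 340.5 → median here
  block 91 (Epsilon, w=300) → cum 681
Optimal location: block 80.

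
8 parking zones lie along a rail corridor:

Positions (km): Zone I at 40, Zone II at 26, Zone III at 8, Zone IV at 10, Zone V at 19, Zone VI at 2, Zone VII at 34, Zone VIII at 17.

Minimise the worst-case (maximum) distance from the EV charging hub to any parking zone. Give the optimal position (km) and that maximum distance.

location 21, max distance 19

The 1-center on a line is the midpoint of the two extreme points: leftmost at 2, rightmost at 40.
Optimal location = (2 + 40)/2 = 21; maximum distance = (40 − 2)/2 = 19.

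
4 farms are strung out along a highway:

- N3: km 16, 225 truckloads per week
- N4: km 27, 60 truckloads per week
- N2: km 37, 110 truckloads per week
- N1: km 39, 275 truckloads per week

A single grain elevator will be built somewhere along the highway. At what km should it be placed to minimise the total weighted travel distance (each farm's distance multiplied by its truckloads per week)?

x = 37

For a sum of weighted absolute distances on a line, the optimum is the weighted median (not the mean). Total weight W = 670; half-weight = 335.
Sort by position and accumulate weight:
  km 16 (N3, w=225) → cum 225
  km 27 (N4, w=60) → cum 285
  km 37 (N2, w=110) → cum 395  ≥ 335 → median here
  km 39 (N1, w=275) → cum 670
Optimal location: km 37.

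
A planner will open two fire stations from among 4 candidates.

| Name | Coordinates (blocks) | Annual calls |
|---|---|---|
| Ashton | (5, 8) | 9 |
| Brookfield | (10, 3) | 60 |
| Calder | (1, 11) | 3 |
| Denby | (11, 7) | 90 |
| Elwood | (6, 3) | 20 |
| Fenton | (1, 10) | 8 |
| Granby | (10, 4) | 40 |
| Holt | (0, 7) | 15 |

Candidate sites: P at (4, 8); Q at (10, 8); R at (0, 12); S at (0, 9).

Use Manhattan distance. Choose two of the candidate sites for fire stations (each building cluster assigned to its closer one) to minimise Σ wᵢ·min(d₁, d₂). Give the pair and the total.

{Q, S}, total 920

Evaluate every pair (each demand assigned to the nearer of the two):
  {Q, S}: total = 920
  {P, Q}: total = 922
  {Q, R}: total = 970
  {P, S}: total = 1984
  {P, R}: total = 2034
  {R, S}: total = 3076
Best pair: {Q, S} with total 920.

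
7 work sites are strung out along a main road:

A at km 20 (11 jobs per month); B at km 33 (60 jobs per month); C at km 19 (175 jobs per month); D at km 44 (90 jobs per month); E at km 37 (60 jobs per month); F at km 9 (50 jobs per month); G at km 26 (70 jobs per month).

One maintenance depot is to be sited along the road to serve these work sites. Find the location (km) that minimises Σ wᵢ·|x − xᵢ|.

x = 26

For a sum of weighted absolute distances on a line, the optimum is the weighted median (not the mean). Total weight W = 516; half-weight = 258.
Sort by position and accumulate weight:
  km 9 (F, w=50) → cum 50
  km 19 (C, w=175) → cum 225
  km 20 (A, w=11) → cum 236
  km 26 (G, w=70) → cum 306  ≥ 258 → median here
  km 33 (B, w=60) → cum 366
  km 37 (E, w=60) → cum 426
  km 44 (D, w=90) → cum 516
Optimal location: km 26.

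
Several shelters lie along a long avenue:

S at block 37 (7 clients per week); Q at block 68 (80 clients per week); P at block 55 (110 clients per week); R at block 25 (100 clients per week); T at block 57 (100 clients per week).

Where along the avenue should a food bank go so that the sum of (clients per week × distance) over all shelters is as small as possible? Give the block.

For a sum of weighted absolute distances on a line, the optimum is the weighted median (not the mean). Total weight W = 397; half-weight = 198.5.
Sort by position and accumulate weight:
  block 25 (R, w=100) → cum 100
  block 37 (S, w=7) → cum 107
  block 55 (P, w=110) → cum 217  ≥ 198.5 → median here
  block 57 (T, w=100) → cum 317
  block 68 (Q, w=80) → cum 397
Optimal location: block 55.

x = 55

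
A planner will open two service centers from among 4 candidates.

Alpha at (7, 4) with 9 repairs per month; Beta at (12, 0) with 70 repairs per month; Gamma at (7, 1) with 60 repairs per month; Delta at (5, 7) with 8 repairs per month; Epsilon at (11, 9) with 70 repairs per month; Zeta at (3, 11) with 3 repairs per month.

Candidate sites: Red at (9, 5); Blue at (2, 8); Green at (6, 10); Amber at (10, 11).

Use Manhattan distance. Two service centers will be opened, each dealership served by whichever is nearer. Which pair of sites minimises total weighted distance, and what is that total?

{Red, Amber}, total 1226

Evaluate every pair (each demand assigned to the nearer of the two):
  {Red, Amber}: total = 1226
  {Red, Blue}: total = 1411
  {Red, Green}: total = 1411
  {Green, Amber}: total = 1827
  {Blue, Amber}: total = 1965
  {Blue, Green}: total = 2247
Best pair: {Red, Amber} with total 1226.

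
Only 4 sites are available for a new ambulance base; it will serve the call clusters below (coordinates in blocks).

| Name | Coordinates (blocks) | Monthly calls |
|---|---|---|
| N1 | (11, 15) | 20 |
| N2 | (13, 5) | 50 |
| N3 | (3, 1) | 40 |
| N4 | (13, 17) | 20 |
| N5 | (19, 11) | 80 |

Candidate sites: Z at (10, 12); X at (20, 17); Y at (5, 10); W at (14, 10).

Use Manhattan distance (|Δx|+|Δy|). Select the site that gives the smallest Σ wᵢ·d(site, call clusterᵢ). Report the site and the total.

Total weighted distance at each candidate:
  Z (10, 12): total = 2260
  X (20, 17): total = 3190
  Y (5, 10): total = 2810
  W (14, 10): total = 1900
Minimum is at W with total 1900 blocks.

W, total 1900 blocks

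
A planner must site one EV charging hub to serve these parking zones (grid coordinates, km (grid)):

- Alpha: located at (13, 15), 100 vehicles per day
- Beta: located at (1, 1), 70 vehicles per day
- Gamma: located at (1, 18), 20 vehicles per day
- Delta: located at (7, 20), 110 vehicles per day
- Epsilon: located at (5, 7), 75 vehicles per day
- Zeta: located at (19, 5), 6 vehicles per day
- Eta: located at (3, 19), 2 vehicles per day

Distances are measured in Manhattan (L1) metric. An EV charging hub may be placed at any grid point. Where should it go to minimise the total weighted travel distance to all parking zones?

(7, 15)

Manhattan distance separates: Σwᵢ(|x−xᵢ|+|y−yᵢ|) = Σwᵢ|x−xᵢ| + Σwᵢ|y−yᵢ|, so x and y are optimised independently as 1-D weighted medians.
Total weight W = 383; half = 191.5.
x-coordinate, sorted with cumulative weight:
  x=1 (Beta, w=70) cum 70
  x=1 (Gamma, w=20) cum 90
  x=3 (Eta, w=2) cum 92
  x=5 (Epsilon, w=75) cum 167
  x=7 (Delta, w=110) cum 277  ← median
  x=13 (Alpha, w=100) cum 377
  x=19 (Zeta, w=6) cum 383
⇒ x* = 7
y-coordinate, sorted with cumulative weight:
  y=1 (Beta, w=70) cum 70
  y=5 (Zeta, w=6) cum 76
  y=7 (Epsilon, w=75) cum 151
  y=15 (Alpha, w=100) cum 251  ← median
  y=18 (Gamma, w=20) cum 271
  y=19 (Eta, w=2) cum 273
  y=20 (Delta, w=110) cum 383
⇒ y* = 15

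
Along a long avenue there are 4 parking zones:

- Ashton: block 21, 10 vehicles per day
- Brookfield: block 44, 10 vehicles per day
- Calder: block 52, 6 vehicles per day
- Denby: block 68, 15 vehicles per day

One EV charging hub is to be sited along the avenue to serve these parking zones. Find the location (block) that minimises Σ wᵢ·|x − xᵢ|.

For a sum of weighted absolute distances on a line, the optimum is the weighted median (not the mean). Total weight W = 41; half-weight = 20.5.
Sort by position and accumulate weight:
  block 21 (Ashton, w=10) → cum 10
  block 44 (Brookfield, w=10) → cum 20
  block 52 (Calder, w=6) → cum 26  ≥ 20.5 → median here
  block 68 (Denby, w=15) → cum 41
Optimal location: block 52.

x = 52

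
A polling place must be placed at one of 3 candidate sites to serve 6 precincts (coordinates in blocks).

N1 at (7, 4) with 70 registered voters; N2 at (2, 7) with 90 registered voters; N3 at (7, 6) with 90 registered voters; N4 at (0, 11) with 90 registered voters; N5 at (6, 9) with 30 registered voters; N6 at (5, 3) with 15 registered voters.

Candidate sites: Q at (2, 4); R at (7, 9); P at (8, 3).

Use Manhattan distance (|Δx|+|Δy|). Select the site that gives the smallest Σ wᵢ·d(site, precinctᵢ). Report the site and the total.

R, total 2210 blocks

Total weighted distance at each candidate:
  Q (2, 4): total = 2390
  R (7, 9): total = 2210
  P (8, 3): total = 3125
Minimum is at R with total 2210 blocks.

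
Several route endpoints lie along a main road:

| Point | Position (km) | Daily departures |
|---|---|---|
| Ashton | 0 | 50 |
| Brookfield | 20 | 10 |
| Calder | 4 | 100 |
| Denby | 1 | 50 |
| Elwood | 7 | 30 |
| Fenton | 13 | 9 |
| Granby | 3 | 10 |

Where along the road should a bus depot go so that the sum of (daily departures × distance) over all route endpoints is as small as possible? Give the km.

x = 4

For a sum of weighted absolute distances on a line, the optimum is the weighted median (not the mean). Total weight W = 259; half-weight = 129.5.
Sort by position and accumulate weight:
  km 0 (Ashton, w=50) → cum 50
  km 1 (Denby, w=50) → cum 100
  km 3 (Granby, w=10) → cum 110
  km 4 (Calder, w=100) → cum 210  ≥ 129.5 → median here
  km 7 (Elwood, w=30) → cum 240
  km 13 (Fenton, w=9) → cum 249
  km 20 (Brookfield, w=10) → cum 259
Optimal location: km 4.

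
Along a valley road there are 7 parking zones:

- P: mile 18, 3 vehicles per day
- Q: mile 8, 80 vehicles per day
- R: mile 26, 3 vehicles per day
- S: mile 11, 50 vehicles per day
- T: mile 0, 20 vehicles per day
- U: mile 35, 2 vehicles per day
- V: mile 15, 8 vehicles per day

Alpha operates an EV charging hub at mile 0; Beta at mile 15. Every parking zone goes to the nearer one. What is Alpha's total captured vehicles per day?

The indifferent point is the midpoint (0+15)/2 = 7.5; parking zones left of it (closer to Alpha at 0) go to Alpha, those right go to Beta.
  T at 0 (w=20) → Alpha
  Q at 8 (w=80) → Beta
  S at 11 (w=50) → Beta
  V at 15 (w=8) → Beta
  P at 18 (w=3) → Beta
  R at 26 (w=3) → Beta
  U at 35 (w=2) → Beta
Alpha captures 20; Beta captures 146.

20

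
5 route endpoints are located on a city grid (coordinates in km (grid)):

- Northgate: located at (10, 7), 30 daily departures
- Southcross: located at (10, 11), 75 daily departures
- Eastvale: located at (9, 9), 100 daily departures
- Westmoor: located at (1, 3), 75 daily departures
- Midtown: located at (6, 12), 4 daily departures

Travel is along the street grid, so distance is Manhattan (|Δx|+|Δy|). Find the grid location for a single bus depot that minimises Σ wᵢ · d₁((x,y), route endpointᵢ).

(9, 9)

Manhattan distance separates: Σwᵢ(|x−xᵢ|+|y−yᵢ|) = Σwᵢ|x−xᵢ| + Σwᵢ|y−yᵢ|, so x and y are optimised independently as 1-D weighted medians.
Total weight W = 284; half = 142.
x-coordinate, sorted with cumulative weight:
  x=1 (Westmoor, w=75) cum 75
  x=6 (Midtown, w=4) cum 79
  x=9 (Eastvale, w=100) cum 179  ← median
  x=10 (Northgate, w=30) cum 209
  x=10 (Southcross, w=75) cum 284
⇒ x* = 9
y-coordinate, sorted with cumulative weight:
  y=3 (Westmoor, w=75) cum 75
  y=7 (Northgate, w=30) cum 105
  y=9 (Eastvale, w=100) cum 205  ← median
  y=11 (Southcross, w=75) cum 280
  y=12 (Midtown, w=4) cum 284
⇒ y* = 9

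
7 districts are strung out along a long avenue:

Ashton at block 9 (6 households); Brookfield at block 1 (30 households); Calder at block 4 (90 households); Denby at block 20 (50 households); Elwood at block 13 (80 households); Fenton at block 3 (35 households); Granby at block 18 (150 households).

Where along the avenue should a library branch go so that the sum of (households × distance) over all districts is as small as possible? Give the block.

x = 13

For a sum of weighted absolute distances on a line, the optimum is the weighted median (not the mean). Total weight W = 441; half-weight = 220.5.
Sort by position and accumulate weight:
  block 1 (Brookfield, w=30) → cum 30
  block 3 (Fenton, w=35) → cum 65
  block 4 (Calder, w=90) → cum 155
  block 9 (Ashton, w=6) → cum 161
  block 13 (Elwood, w=80) → cum 241  ≥ 220.5 → median here
  block 18 (Granby, w=150) → cum 391
  block 20 (Denby, w=50) → cum 441
Optimal location: block 13.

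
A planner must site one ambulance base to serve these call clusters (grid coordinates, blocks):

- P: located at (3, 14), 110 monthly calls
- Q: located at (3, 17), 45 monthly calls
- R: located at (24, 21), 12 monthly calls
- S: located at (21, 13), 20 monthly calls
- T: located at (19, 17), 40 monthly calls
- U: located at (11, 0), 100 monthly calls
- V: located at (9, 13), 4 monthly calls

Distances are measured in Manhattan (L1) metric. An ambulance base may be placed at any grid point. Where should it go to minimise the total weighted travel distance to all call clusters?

(11, 14)

Manhattan distance separates: Σwᵢ(|x−xᵢ|+|y−yᵢ|) = Σwᵢ|x−xᵢ| + Σwᵢ|y−yᵢ|, so x and y are optimised independently as 1-D weighted medians.
Total weight W = 331; half = 165.5.
x-coordinate, sorted with cumulative weight:
  x=3 (P, w=110) cum 110
  x=3 (Q, w=45) cum 155
  x=9 (V, w=4) cum 159
  x=11 (U, w=100) cum 259  ← median
  x=19 (T, w=40) cum 299
  x=21 (S, w=20) cum 319
  x=24 (R, w=12) cum 331
⇒ x* = 11
y-coordinate, sorted with cumulative weight:
  y=0 (U, w=100) cum 100
  y=13 (S, w=20) cum 120
  y=13 (V, w=4) cum 124
  y=14 (P, w=110) cum 234  ← median
  y=17 (Q, w=45) cum 279
  y=17 (T, w=40) cum 319
  y=21 (R, w=12) cum 331
⇒ y* = 14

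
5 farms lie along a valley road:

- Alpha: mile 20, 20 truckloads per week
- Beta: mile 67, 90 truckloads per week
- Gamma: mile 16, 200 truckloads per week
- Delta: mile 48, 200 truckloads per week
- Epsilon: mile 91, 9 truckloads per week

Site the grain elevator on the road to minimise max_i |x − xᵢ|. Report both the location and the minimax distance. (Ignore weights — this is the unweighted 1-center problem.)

The 1-center on a line is the midpoint of the two extreme points: leftmost at 16, rightmost at 91.
Optimal location = (16 + 91)/2 = 53.5; maximum distance = (91 − 16)/2 = 37.5.

location 53.5, max distance 37.5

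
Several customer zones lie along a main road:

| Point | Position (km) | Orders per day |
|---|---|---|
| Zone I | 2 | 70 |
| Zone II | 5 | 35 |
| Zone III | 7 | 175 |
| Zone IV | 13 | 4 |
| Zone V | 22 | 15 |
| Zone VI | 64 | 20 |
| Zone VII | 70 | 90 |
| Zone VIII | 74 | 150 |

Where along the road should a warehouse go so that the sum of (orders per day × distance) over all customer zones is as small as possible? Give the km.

x = 7

For a sum of weighted absolute distances on a line, the optimum is the weighted median (not the mean). Total weight W = 559; half-weight = 279.5.
Sort by position and accumulate weight:
  km 2 (Zone I, w=70) → cum 70
  km 5 (Zone II, w=35) → cum 105
  km 7 (Zone III, w=175) → cum 280  ≥ 279.5 → median here
  km 13 (Zone IV, w=4) → cum 284
  km 22 (Zone V, w=15) → cum 299
  km 64 (Zone VI, w=20) → cum 319
  km 70 (Zone VII, w=90) → cum 409
  km 74 (Zone VIII, w=150) → cum 559
Optimal location: km 7.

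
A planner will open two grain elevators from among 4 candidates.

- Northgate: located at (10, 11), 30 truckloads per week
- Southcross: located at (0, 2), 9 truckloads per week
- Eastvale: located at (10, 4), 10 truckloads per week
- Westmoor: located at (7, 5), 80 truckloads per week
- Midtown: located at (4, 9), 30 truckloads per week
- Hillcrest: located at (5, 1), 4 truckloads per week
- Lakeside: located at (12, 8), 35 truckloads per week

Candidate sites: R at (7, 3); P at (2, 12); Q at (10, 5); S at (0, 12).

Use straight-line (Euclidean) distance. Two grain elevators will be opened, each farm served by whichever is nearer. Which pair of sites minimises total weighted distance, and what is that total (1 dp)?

Evaluate every pair (each demand assigned to the nearer of the two):
  {R, Q}: total = 752.4
  {P, Q}: total = 781.8
  {Q, S}: total = 821.8
  {R, P}: total = 864.1
  {R, S}: total = 920.4
  {P, S}: total = 1663.9
Best pair: {R, Q} with total 752.4.

{R, Q}, total 752.4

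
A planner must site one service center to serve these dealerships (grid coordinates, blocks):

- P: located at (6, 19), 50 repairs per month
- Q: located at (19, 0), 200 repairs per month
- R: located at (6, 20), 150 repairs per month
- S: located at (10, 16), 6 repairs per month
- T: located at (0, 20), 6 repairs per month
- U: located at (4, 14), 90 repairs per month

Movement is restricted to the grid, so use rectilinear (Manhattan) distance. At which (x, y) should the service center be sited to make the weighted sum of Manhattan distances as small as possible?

Manhattan distance separates: Σwᵢ(|x−xᵢ|+|y−yᵢ|) = Σwᵢ|x−xᵢ| + Σwᵢ|y−yᵢ|, so x and y are optimised independently as 1-D weighted medians.
Total weight W = 502; half = 251.
x-coordinate, sorted with cumulative weight:
  x=0 (T, w=6) cum 6
  x=4 (U, w=90) cum 96
  x=6 (P, w=50) cum 146
  x=6 (R, w=150) cum 296  ← median
  x=10 (S, w=6) cum 302
  x=19 (Q, w=200) cum 502
⇒ x* = 6
y-coordinate, sorted with cumulative weight:
  y=0 (Q, w=200) cum 200
  y=14 (U, w=90) cum 290  ← median
  y=16 (S, w=6) cum 296
  y=19 (P, w=50) cum 346
  y=20 (R, w=150) cum 496
  y=20 (T, w=6) cum 502
⇒ y* = 14

(6, 14)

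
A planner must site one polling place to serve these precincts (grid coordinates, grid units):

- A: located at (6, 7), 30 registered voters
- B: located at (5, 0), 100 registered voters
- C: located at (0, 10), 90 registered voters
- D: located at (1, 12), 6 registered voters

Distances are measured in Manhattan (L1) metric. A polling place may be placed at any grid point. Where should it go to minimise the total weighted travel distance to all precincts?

(5, 7)

Manhattan distance separates: Σwᵢ(|x−xᵢ|+|y−yᵢ|) = Σwᵢ|x−xᵢ| + Σwᵢ|y−yᵢ|, so x and y are optimised independently as 1-D weighted medians.
Total weight W = 226; half = 113.
x-coordinate, sorted with cumulative weight:
  x=0 (C, w=90) cum 90
  x=1 (D, w=6) cum 96
  x=5 (B, w=100) cum 196  ← median
  x=6 (A, w=30) cum 226
⇒ x* = 5
y-coordinate, sorted with cumulative weight:
  y=0 (B, w=100) cum 100
  y=7 (A, w=30) cum 130  ← median
  y=10 (C, w=90) cum 220
  y=12 (D, w=6) cum 226
⇒ y* = 7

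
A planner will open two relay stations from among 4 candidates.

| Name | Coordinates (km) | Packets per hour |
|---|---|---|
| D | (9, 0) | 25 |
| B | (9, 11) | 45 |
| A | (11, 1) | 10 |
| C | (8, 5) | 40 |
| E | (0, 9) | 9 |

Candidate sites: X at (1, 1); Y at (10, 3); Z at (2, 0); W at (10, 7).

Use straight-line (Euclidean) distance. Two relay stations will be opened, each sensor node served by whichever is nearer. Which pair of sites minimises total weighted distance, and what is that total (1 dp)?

Evaluate every pair (each demand assigned to the nearer of the two):
  {Y, W}: total = 491.9
  {X, W}: total = 608.8
  {Z, W}: total = 617.5
  {X, Y}: total = 649.9
  {Y, Z}: total = 660.3
  {X, Z}: total = 1226.8
Best pair: {Y, W} with total 491.9.

{Y, W}, total 491.9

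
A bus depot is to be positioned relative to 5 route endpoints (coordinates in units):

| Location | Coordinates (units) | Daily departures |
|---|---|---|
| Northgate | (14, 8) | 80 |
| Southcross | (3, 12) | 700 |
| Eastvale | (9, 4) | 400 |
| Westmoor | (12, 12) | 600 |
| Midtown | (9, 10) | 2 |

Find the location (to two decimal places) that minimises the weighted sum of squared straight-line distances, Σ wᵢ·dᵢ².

(7.88, 10.02)

The minimiser of Σwᵢ‖p−pᵢ‖² is the weighted centroid p* = (Σwᵢpᵢ)/(Σwᵢ).
Σwᵢ = 1782.
Σwᵢxᵢ = 80·14 + 700·3 + 400·9 + 600·12 + 2·9 = 14038.
Σwᵢyᵢ = 80·8 + 700·12 + 400·4 + 600·12 + 2·10 = 17860.
x* = 14038/1782 = 7.88, y* = 17860/1782 = 10.02.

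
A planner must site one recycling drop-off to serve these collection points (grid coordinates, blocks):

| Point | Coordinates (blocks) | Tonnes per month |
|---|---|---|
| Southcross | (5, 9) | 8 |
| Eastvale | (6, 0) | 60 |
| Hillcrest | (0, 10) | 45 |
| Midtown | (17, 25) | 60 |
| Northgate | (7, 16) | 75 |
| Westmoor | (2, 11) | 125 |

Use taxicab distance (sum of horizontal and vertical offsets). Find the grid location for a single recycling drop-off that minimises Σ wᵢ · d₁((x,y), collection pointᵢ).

(6, 11)

Manhattan distance separates: Σwᵢ(|x−xᵢ|+|y−yᵢ|) = Σwᵢ|x−xᵢ| + Σwᵢ|y−yᵢ|, so x and y are optimised independently as 1-D weighted medians.
Total weight W = 373; half = 186.5.
x-coordinate, sorted with cumulative weight:
  x=0 (Hillcrest, w=45) cum 45
  x=2 (Westmoor, w=125) cum 170
  x=5 (Southcross, w=8) cum 178
  x=6 (Eastvale, w=60) cum 238  ← median
  x=7 (Northgate, w=75) cum 313
  x=17 (Midtown, w=60) cum 373
⇒ x* = 6
y-coordinate, sorted with cumulative weight:
  y=0 (Eastvale, w=60) cum 60
  y=9 (Southcross, w=8) cum 68
  y=10 (Hillcrest, w=45) cum 113
  y=11 (Westmoor, w=125) cum 238  ← median
  y=16 (Northgate, w=75) cum 313
  y=25 (Midtown, w=60) cum 373
⇒ y* = 11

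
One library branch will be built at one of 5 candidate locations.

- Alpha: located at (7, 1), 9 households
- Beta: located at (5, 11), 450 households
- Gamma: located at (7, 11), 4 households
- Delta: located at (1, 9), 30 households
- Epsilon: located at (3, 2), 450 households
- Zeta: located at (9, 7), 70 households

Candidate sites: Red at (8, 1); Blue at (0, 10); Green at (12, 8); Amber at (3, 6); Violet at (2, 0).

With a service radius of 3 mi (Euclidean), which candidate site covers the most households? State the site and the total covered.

Coverage radius r = 3 mi; a point is covered iff (Δx)²+(Δy)² ≤ 3² = 9.
  Red (8, 1): covers {Alpha} → 9
  Blue (0, 10): covers {Delta} → 30
  Green (12, 8): covers {none} → 0
  Amber (3, 6): covers {none} → 0
  Violet (2, 0): covers {Epsilon} → 450
Maximum coverage at Violet: 450 households.

Violet, covering 450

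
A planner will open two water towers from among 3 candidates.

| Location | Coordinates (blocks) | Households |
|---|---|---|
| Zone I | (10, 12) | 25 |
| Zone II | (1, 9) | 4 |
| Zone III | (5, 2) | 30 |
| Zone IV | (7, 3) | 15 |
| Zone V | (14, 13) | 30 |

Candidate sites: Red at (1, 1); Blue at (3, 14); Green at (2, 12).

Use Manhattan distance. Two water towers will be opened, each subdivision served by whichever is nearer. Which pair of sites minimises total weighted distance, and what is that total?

Evaluate every pair (each demand assigned to the nearer of the two):
  {Red, Green}: total = 876
  {Red, Blue}: total = 883
  {Blue, Green}: total = 1176
Best pair: {Red, Green} with total 876.

{Red, Green}, total 876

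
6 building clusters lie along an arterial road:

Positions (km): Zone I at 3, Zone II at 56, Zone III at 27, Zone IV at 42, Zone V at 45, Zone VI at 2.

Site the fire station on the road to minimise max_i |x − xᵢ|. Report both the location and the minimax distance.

The 1-center on a line is the midpoint of the two extreme points: leftmost at 2, rightmost at 56.
Optimal location = (2 + 56)/2 = 29; maximum distance = (56 − 2)/2 = 27.

location 29, max distance 27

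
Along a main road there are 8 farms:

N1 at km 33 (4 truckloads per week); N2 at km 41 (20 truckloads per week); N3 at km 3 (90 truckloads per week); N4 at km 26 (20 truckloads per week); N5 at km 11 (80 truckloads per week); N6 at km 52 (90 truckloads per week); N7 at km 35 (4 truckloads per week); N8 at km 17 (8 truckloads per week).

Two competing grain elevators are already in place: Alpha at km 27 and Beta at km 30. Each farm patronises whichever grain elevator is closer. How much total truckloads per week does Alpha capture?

198

The indifferent point is the midpoint (27+30)/2 = 28.5; farms left of it (closer to Alpha at 27) go to Alpha, those right go to Beta.
  N3 at 3 (w=90) → Alpha
  N5 at 11 (w=80) → Alpha
  N8 at 17 (w=8) → Alpha
  N4 at 26 (w=20) → Alpha
  N1 at 33 (w=4) → Beta
  N7 at 35 (w=4) → Beta
  N2 at 41 (w=20) → Beta
  N6 at 52 (w=90) → Beta
Alpha captures 198; Beta captures 118.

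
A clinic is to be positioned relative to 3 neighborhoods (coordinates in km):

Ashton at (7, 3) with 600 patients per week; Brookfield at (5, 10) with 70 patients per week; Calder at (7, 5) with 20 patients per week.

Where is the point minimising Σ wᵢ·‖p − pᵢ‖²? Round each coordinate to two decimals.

The minimiser of Σwᵢ‖p−pᵢ‖² is the weighted centroid p* = (Σwᵢpᵢ)/(Σwᵢ).
Σwᵢ = 690.
Σwᵢxᵢ = 600·7 + 70·5 + 20·7 = 4690.
Σwᵢyᵢ = 600·3 + 70·10 + 20·5 = 2600.
x* = 4690/690 = 6.80, y* = 2600/690 = 3.77.

(6.80, 3.77)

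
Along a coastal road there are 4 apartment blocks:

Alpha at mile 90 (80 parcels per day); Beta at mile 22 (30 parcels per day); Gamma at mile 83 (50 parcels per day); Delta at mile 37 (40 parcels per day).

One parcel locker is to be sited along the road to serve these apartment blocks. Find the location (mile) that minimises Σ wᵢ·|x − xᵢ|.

x = 83

For a sum of weighted absolute distances on a line, the optimum is the weighted median (not the mean). Total weight W = 200; half-weight = 100.
Sort by position and accumulate weight:
  mile 22 (Beta, w=30) → cum 30
  mile 37 (Delta, w=40) → cum 70
  mile 83 (Gamma, w=50) → cum 120  ≥ 100 → median here
  mile 90 (Alpha, w=80) → cum 200
Optimal location: mile 83.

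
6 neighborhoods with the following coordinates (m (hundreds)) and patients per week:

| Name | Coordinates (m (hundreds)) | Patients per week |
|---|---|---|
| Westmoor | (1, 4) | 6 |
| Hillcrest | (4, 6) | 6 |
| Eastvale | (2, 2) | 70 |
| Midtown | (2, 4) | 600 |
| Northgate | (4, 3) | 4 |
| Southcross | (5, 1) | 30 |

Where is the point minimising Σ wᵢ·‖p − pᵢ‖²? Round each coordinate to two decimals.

The minimiser of Σwᵢ‖p−pᵢ‖² is the weighted centroid p* = (Σwᵢpᵢ)/(Σwᵢ).
Σwᵢ = 716.
Σwᵢxᵢ = 6·1 + 6·4 + 70·2 + 600·2 + 4·4 + 30·5 = 1536.
Σwᵢyᵢ = 6·4 + 6·6 + 70·2 + 600·4 + 4·3 + 30·1 = 2642.
x* = 1536/716 = 2.15, y* = 2642/716 = 3.69.

(2.15, 3.69)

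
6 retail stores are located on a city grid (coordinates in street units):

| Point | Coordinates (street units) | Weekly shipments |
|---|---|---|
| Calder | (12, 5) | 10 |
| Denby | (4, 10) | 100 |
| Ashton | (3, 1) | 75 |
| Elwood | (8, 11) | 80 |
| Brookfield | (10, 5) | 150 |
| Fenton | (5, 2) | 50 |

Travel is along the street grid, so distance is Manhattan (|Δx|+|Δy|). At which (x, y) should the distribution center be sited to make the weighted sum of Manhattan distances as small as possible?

Manhattan distance separates: Σwᵢ(|x−xᵢ|+|y−yᵢ|) = Σwᵢ|x−xᵢ| + Σwᵢ|y−yᵢ|, so x and y are optimised independently as 1-D weighted medians.
Total weight W = 465; half = 232.5.
x-coordinate, sorted with cumulative weight:
  x=3 (Ashton, w=75) cum 75
  x=4 (Denby, w=100) cum 175
  x=5 (Fenton, w=50) cum 225
  x=8 (Elwood, w=80) cum 305  ← median
  x=10 (Brookfield, w=150) cum 455
  x=12 (Calder, w=10) cum 465
⇒ x* = 8
y-coordinate, sorted with cumulative weight:
  y=1 (Ashton, w=75) cum 75
  y=2 (Fenton, w=50) cum 125
  y=5 (Calder, w=10) cum 135
  y=5 (Brookfield, w=150) cum 285  ← median
  y=10 (Denby, w=100) cum 385
  y=11 (Elwood, w=80) cum 465
⇒ y* = 5

(8, 5)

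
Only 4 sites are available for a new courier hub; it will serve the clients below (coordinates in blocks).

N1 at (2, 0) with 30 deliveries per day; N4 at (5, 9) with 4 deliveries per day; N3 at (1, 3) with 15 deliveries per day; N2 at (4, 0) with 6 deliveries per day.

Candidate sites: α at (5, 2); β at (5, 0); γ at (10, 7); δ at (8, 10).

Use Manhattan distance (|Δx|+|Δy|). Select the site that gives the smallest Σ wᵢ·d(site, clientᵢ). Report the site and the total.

β, total 237 blocks

Total weighted distance at each candidate:
  α (5, 2): total = 271
  β (5, 0): total = 237
  γ (10, 7): total = 751
  δ (8, 10): total = 790
Minimum is at β with total 237 blocks.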